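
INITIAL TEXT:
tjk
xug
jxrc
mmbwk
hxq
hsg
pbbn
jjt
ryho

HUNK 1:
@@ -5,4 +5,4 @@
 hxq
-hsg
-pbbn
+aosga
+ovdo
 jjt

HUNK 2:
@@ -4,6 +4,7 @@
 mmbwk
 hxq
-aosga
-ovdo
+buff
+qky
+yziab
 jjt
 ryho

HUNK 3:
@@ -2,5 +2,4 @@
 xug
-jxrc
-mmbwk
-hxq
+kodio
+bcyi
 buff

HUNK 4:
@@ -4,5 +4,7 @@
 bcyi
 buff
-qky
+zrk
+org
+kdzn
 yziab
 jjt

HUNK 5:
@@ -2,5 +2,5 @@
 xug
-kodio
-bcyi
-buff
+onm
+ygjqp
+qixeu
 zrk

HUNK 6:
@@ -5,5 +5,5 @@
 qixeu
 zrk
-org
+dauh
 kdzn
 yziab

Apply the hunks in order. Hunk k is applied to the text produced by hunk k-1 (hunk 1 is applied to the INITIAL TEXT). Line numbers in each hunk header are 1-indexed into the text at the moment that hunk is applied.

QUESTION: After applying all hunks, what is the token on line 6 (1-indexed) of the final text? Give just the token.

Hunk 1: at line 5 remove [hsg,pbbn] add [aosga,ovdo] -> 9 lines: tjk xug jxrc mmbwk hxq aosga ovdo jjt ryho
Hunk 2: at line 4 remove [aosga,ovdo] add [buff,qky,yziab] -> 10 lines: tjk xug jxrc mmbwk hxq buff qky yziab jjt ryho
Hunk 3: at line 2 remove [jxrc,mmbwk,hxq] add [kodio,bcyi] -> 9 lines: tjk xug kodio bcyi buff qky yziab jjt ryho
Hunk 4: at line 4 remove [qky] add [zrk,org,kdzn] -> 11 lines: tjk xug kodio bcyi buff zrk org kdzn yziab jjt ryho
Hunk 5: at line 2 remove [kodio,bcyi,buff] add [onm,ygjqp,qixeu] -> 11 lines: tjk xug onm ygjqp qixeu zrk org kdzn yziab jjt ryho
Hunk 6: at line 5 remove [org] add [dauh] -> 11 lines: tjk xug onm ygjqp qixeu zrk dauh kdzn yziab jjt ryho
Final line 6: zrk

Answer: zrk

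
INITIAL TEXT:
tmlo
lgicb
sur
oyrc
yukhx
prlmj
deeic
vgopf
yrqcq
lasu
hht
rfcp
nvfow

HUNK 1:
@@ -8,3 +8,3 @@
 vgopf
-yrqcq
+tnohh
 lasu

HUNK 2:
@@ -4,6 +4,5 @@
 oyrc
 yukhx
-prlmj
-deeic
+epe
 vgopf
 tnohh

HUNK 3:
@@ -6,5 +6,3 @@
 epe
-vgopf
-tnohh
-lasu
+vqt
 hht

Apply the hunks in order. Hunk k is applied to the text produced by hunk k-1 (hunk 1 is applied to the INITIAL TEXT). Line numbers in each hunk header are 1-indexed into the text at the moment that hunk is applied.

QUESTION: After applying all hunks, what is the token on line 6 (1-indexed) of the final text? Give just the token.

Hunk 1: at line 8 remove [yrqcq] add [tnohh] -> 13 lines: tmlo lgicb sur oyrc yukhx prlmj deeic vgopf tnohh lasu hht rfcp nvfow
Hunk 2: at line 4 remove [prlmj,deeic] add [epe] -> 12 lines: tmlo lgicb sur oyrc yukhx epe vgopf tnohh lasu hht rfcp nvfow
Hunk 3: at line 6 remove [vgopf,tnohh,lasu] add [vqt] -> 10 lines: tmlo lgicb sur oyrc yukhx epe vqt hht rfcp nvfow
Final line 6: epe

Answer: epe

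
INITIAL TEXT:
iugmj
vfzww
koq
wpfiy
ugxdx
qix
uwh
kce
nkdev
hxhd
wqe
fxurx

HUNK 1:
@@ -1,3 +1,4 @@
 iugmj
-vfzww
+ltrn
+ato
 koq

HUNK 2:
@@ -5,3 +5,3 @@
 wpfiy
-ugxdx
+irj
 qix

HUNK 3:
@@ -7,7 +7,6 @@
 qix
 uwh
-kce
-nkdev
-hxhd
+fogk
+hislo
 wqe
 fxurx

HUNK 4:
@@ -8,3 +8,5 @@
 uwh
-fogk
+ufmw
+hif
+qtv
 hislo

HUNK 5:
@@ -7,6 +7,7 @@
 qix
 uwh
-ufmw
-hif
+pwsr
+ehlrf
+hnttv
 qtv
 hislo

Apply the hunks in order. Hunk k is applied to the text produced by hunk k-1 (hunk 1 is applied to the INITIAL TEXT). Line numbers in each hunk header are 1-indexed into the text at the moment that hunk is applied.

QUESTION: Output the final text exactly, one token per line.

Hunk 1: at line 1 remove [vfzww] add [ltrn,ato] -> 13 lines: iugmj ltrn ato koq wpfiy ugxdx qix uwh kce nkdev hxhd wqe fxurx
Hunk 2: at line 5 remove [ugxdx] add [irj] -> 13 lines: iugmj ltrn ato koq wpfiy irj qix uwh kce nkdev hxhd wqe fxurx
Hunk 3: at line 7 remove [kce,nkdev,hxhd] add [fogk,hislo] -> 12 lines: iugmj ltrn ato koq wpfiy irj qix uwh fogk hislo wqe fxurx
Hunk 4: at line 8 remove [fogk] add [ufmw,hif,qtv] -> 14 lines: iugmj ltrn ato koq wpfiy irj qix uwh ufmw hif qtv hislo wqe fxurx
Hunk 5: at line 7 remove [ufmw,hif] add [pwsr,ehlrf,hnttv] -> 15 lines: iugmj ltrn ato koq wpfiy irj qix uwh pwsr ehlrf hnttv qtv hislo wqe fxurx

Answer: iugmj
ltrn
ato
koq
wpfiy
irj
qix
uwh
pwsr
ehlrf
hnttv
qtv
hislo
wqe
fxurx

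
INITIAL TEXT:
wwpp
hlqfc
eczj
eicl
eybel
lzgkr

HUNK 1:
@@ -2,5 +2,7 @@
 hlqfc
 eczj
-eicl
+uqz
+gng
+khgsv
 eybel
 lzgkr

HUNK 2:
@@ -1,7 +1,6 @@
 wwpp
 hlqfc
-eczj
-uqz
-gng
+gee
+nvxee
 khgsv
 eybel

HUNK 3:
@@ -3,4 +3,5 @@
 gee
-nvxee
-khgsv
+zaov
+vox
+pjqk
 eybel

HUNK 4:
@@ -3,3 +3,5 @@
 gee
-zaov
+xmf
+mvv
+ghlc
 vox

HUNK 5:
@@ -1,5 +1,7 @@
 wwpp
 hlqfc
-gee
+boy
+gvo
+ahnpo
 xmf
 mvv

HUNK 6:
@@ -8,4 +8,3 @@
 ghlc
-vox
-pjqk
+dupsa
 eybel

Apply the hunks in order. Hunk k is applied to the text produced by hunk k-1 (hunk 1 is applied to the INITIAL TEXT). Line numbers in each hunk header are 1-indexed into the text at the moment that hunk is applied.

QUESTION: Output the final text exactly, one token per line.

Hunk 1: at line 2 remove [eicl] add [uqz,gng,khgsv] -> 8 lines: wwpp hlqfc eczj uqz gng khgsv eybel lzgkr
Hunk 2: at line 1 remove [eczj,uqz,gng] add [gee,nvxee] -> 7 lines: wwpp hlqfc gee nvxee khgsv eybel lzgkr
Hunk 3: at line 3 remove [nvxee,khgsv] add [zaov,vox,pjqk] -> 8 lines: wwpp hlqfc gee zaov vox pjqk eybel lzgkr
Hunk 4: at line 3 remove [zaov] add [xmf,mvv,ghlc] -> 10 lines: wwpp hlqfc gee xmf mvv ghlc vox pjqk eybel lzgkr
Hunk 5: at line 1 remove [gee] add [boy,gvo,ahnpo] -> 12 lines: wwpp hlqfc boy gvo ahnpo xmf mvv ghlc vox pjqk eybel lzgkr
Hunk 6: at line 8 remove [vox,pjqk] add [dupsa] -> 11 lines: wwpp hlqfc boy gvo ahnpo xmf mvv ghlc dupsa eybel lzgkr

Answer: wwpp
hlqfc
boy
gvo
ahnpo
xmf
mvv
ghlc
dupsa
eybel
lzgkr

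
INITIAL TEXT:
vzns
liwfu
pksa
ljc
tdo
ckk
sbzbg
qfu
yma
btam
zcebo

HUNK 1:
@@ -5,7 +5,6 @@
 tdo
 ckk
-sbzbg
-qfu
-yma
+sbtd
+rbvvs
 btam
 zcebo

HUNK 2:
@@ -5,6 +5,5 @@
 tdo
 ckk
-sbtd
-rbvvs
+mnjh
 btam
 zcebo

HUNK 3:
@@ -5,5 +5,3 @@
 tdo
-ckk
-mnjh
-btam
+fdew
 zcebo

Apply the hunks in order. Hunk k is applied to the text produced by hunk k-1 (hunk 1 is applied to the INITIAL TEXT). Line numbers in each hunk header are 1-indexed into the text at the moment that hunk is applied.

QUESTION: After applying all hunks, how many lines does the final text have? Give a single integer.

Hunk 1: at line 5 remove [sbzbg,qfu,yma] add [sbtd,rbvvs] -> 10 lines: vzns liwfu pksa ljc tdo ckk sbtd rbvvs btam zcebo
Hunk 2: at line 5 remove [sbtd,rbvvs] add [mnjh] -> 9 lines: vzns liwfu pksa ljc tdo ckk mnjh btam zcebo
Hunk 3: at line 5 remove [ckk,mnjh,btam] add [fdew] -> 7 lines: vzns liwfu pksa ljc tdo fdew zcebo
Final line count: 7

Answer: 7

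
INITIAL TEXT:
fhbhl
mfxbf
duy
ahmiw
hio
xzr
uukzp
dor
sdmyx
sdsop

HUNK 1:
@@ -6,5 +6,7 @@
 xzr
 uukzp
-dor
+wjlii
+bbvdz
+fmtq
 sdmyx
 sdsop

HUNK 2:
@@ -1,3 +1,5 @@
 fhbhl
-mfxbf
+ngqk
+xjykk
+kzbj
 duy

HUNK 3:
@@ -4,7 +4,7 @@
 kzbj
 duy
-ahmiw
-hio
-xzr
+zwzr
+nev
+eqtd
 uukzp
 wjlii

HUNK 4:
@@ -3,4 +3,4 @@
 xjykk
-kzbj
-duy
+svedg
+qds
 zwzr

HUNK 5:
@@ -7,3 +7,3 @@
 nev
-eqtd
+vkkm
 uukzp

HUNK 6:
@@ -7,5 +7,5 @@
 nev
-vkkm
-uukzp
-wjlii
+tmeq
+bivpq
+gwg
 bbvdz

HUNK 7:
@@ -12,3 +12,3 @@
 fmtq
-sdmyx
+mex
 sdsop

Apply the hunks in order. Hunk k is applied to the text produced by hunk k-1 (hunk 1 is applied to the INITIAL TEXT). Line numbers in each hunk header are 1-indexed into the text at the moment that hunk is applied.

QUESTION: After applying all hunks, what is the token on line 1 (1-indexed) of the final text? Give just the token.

Answer: fhbhl

Derivation:
Hunk 1: at line 6 remove [dor] add [wjlii,bbvdz,fmtq] -> 12 lines: fhbhl mfxbf duy ahmiw hio xzr uukzp wjlii bbvdz fmtq sdmyx sdsop
Hunk 2: at line 1 remove [mfxbf] add [ngqk,xjykk,kzbj] -> 14 lines: fhbhl ngqk xjykk kzbj duy ahmiw hio xzr uukzp wjlii bbvdz fmtq sdmyx sdsop
Hunk 3: at line 4 remove [ahmiw,hio,xzr] add [zwzr,nev,eqtd] -> 14 lines: fhbhl ngqk xjykk kzbj duy zwzr nev eqtd uukzp wjlii bbvdz fmtq sdmyx sdsop
Hunk 4: at line 3 remove [kzbj,duy] add [svedg,qds] -> 14 lines: fhbhl ngqk xjykk svedg qds zwzr nev eqtd uukzp wjlii bbvdz fmtq sdmyx sdsop
Hunk 5: at line 7 remove [eqtd] add [vkkm] -> 14 lines: fhbhl ngqk xjykk svedg qds zwzr nev vkkm uukzp wjlii bbvdz fmtq sdmyx sdsop
Hunk 6: at line 7 remove [vkkm,uukzp,wjlii] add [tmeq,bivpq,gwg] -> 14 lines: fhbhl ngqk xjykk svedg qds zwzr nev tmeq bivpq gwg bbvdz fmtq sdmyx sdsop
Hunk 7: at line 12 remove [sdmyx] add [mex] -> 14 lines: fhbhl ngqk xjykk svedg qds zwzr nev tmeq bivpq gwg bbvdz fmtq mex sdsop
Final line 1: fhbhl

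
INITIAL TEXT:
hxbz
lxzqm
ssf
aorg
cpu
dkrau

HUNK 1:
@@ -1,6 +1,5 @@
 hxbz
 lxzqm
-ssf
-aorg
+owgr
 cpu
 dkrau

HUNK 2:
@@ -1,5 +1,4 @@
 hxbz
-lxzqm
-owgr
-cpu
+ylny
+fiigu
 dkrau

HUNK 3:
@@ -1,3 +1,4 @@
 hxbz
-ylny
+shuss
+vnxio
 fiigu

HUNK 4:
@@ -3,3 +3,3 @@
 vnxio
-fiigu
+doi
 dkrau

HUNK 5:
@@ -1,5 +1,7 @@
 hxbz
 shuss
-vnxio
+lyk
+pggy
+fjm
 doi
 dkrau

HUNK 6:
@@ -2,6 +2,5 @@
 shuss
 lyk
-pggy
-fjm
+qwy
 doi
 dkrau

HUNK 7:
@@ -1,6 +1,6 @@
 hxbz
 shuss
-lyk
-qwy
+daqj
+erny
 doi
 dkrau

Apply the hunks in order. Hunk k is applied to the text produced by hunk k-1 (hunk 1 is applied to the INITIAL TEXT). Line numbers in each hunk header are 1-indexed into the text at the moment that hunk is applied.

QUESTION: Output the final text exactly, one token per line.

Hunk 1: at line 1 remove [ssf,aorg] add [owgr] -> 5 lines: hxbz lxzqm owgr cpu dkrau
Hunk 2: at line 1 remove [lxzqm,owgr,cpu] add [ylny,fiigu] -> 4 lines: hxbz ylny fiigu dkrau
Hunk 3: at line 1 remove [ylny] add [shuss,vnxio] -> 5 lines: hxbz shuss vnxio fiigu dkrau
Hunk 4: at line 3 remove [fiigu] add [doi] -> 5 lines: hxbz shuss vnxio doi dkrau
Hunk 5: at line 1 remove [vnxio] add [lyk,pggy,fjm] -> 7 lines: hxbz shuss lyk pggy fjm doi dkrau
Hunk 6: at line 2 remove [pggy,fjm] add [qwy] -> 6 lines: hxbz shuss lyk qwy doi dkrau
Hunk 7: at line 1 remove [lyk,qwy] add [daqj,erny] -> 6 lines: hxbz shuss daqj erny doi dkrau

Answer: hxbz
shuss
daqj
erny
doi
dkrau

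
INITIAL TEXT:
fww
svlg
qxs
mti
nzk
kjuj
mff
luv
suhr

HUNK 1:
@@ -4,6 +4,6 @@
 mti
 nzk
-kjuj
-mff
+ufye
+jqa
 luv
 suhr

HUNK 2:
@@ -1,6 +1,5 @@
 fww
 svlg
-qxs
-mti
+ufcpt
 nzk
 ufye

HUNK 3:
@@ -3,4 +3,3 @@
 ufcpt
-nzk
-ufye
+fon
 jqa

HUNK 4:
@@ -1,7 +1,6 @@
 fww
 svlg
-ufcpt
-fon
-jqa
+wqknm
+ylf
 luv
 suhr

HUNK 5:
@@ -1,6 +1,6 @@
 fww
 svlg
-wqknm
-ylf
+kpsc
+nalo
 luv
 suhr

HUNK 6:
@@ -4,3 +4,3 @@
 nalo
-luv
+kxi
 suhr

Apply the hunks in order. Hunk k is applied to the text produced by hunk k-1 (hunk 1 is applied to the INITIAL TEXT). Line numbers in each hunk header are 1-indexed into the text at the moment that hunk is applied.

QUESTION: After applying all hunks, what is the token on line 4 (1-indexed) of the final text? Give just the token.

Answer: nalo

Derivation:
Hunk 1: at line 4 remove [kjuj,mff] add [ufye,jqa] -> 9 lines: fww svlg qxs mti nzk ufye jqa luv suhr
Hunk 2: at line 1 remove [qxs,mti] add [ufcpt] -> 8 lines: fww svlg ufcpt nzk ufye jqa luv suhr
Hunk 3: at line 3 remove [nzk,ufye] add [fon] -> 7 lines: fww svlg ufcpt fon jqa luv suhr
Hunk 4: at line 1 remove [ufcpt,fon,jqa] add [wqknm,ylf] -> 6 lines: fww svlg wqknm ylf luv suhr
Hunk 5: at line 1 remove [wqknm,ylf] add [kpsc,nalo] -> 6 lines: fww svlg kpsc nalo luv suhr
Hunk 6: at line 4 remove [luv] add [kxi] -> 6 lines: fww svlg kpsc nalo kxi suhr
Final line 4: nalo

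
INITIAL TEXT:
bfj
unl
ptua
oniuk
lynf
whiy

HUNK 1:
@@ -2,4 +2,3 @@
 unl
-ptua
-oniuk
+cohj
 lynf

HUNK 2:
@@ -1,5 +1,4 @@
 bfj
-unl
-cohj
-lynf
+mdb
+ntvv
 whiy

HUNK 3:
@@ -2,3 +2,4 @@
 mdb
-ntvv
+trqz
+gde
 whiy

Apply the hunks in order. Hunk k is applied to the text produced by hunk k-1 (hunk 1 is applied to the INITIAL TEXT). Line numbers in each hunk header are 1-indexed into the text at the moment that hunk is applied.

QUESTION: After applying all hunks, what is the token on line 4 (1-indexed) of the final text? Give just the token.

Hunk 1: at line 2 remove [ptua,oniuk] add [cohj] -> 5 lines: bfj unl cohj lynf whiy
Hunk 2: at line 1 remove [unl,cohj,lynf] add [mdb,ntvv] -> 4 lines: bfj mdb ntvv whiy
Hunk 3: at line 2 remove [ntvv] add [trqz,gde] -> 5 lines: bfj mdb trqz gde whiy
Final line 4: gde

Answer: gde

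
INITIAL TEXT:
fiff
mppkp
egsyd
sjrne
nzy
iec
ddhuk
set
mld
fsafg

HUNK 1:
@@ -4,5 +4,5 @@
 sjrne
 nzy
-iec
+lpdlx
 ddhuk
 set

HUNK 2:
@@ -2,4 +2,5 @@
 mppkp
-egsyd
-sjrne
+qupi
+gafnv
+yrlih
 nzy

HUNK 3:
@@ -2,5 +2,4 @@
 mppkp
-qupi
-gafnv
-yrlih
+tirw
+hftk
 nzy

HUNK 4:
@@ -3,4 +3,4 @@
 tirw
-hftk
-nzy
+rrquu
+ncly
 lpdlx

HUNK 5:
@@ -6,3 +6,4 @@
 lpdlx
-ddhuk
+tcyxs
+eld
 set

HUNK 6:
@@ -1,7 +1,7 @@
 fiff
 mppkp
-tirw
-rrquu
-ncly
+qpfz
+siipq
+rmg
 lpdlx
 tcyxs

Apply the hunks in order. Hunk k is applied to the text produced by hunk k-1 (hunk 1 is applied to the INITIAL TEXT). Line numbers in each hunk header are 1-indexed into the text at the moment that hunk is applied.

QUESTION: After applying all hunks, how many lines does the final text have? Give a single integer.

Answer: 11

Derivation:
Hunk 1: at line 4 remove [iec] add [lpdlx] -> 10 lines: fiff mppkp egsyd sjrne nzy lpdlx ddhuk set mld fsafg
Hunk 2: at line 2 remove [egsyd,sjrne] add [qupi,gafnv,yrlih] -> 11 lines: fiff mppkp qupi gafnv yrlih nzy lpdlx ddhuk set mld fsafg
Hunk 3: at line 2 remove [qupi,gafnv,yrlih] add [tirw,hftk] -> 10 lines: fiff mppkp tirw hftk nzy lpdlx ddhuk set mld fsafg
Hunk 4: at line 3 remove [hftk,nzy] add [rrquu,ncly] -> 10 lines: fiff mppkp tirw rrquu ncly lpdlx ddhuk set mld fsafg
Hunk 5: at line 6 remove [ddhuk] add [tcyxs,eld] -> 11 lines: fiff mppkp tirw rrquu ncly lpdlx tcyxs eld set mld fsafg
Hunk 6: at line 1 remove [tirw,rrquu,ncly] add [qpfz,siipq,rmg] -> 11 lines: fiff mppkp qpfz siipq rmg lpdlx tcyxs eld set mld fsafg
Final line count: 11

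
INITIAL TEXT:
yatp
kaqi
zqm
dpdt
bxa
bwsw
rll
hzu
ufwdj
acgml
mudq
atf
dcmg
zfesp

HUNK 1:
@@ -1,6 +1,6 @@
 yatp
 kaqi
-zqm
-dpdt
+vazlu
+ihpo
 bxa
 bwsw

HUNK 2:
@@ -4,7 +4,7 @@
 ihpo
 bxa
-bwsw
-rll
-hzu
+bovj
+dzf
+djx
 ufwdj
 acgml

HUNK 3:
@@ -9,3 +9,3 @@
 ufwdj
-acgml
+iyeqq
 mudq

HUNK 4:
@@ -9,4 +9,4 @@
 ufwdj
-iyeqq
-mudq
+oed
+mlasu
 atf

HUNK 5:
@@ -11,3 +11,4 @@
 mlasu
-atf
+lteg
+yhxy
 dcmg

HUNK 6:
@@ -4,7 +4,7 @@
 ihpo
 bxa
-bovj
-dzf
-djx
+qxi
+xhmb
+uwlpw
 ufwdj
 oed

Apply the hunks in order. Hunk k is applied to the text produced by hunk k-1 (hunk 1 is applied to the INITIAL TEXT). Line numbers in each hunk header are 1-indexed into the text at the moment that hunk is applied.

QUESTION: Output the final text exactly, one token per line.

Answer: yatp
kaqi
vazlu
ihpo
bxa
qxi
xhmb
uwlpw
ufwdj
oed
mlasu
lteg
yhxy
dcmg
zfesp

Derivation:
Hunk 1: at line 1 remove [zqm,dpdt] add [vazlu,ihpo] -> 14 lines: yatp kaqi vazlu ihpo bxa bwsw rll hzu ufwdj acgml mudq atf dcmg zfesp
Hunk 2: at line 4 remove [bwsw,rll,hzu] add [bovj,dzf,djx] -> 14 lines: yatp kaqi vazlu ihpo bxa bovj dzf djx ufwdj acgml mudq atf dcmg zfesp
Hunk 3: at line 9 remove [acgml] add [iyeqq] -> 14 lines: yatp kaqi vazlu ihpo bxa bovj dzf djx ufwdj iyeqq mudq atf dcmg zfesp
Hunk 4: at line 9 remove [iyeqq,mudq] add [oed,mlasu] -> 14 lines: yatp kaqi vazlu ihpo bxa bovj dzf djx ufwdj oed mlasu atf dcmg zfesp
Hunk 5: at line 11 remove [atf] add [lteg,yhxy] -> 15 lines: yatp kaqi vazlu ihpo bxa bovj dzf djx ufwdj oed mlasu lteg yhxy dcmg zfesp
Hunk 6: at line 4 remove [bovj,dzf,djx] add [qxi,xhmb,uwlpw] -> 15 lines: yatp kaqi vazlu ihpo bxa qxi xhmb uwlpw ufwdj oed mlasu lteg yhxy dcmg zfesp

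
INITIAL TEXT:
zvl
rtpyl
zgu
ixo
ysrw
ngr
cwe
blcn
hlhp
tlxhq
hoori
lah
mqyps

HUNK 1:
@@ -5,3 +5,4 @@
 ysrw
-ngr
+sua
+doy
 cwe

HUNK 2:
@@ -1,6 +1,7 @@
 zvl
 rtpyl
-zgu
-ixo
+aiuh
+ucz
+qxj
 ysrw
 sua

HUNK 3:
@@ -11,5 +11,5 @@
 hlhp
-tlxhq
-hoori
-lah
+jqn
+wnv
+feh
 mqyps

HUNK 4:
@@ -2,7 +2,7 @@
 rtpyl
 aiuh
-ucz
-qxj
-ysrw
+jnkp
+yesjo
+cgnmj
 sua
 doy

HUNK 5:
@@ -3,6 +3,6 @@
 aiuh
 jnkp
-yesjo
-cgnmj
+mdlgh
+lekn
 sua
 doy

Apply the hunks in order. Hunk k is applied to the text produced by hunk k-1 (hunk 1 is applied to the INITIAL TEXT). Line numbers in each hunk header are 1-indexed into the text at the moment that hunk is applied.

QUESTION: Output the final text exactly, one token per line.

Hunk 1: at line 5 remove [ngr] add [sua,doy] -> 14 lines: zvl rtpyl zgu ixo ysrw sua doy cwe blcn hlhp tlxhq hoori lah mqyps
Hunk 2: at line 1 remove [zgu,ixo] add [aiuh,ucz,qxj] -> 15 lines: zvl rtpyl aiuh ucz qxj ysrw sua doy cwe blcn hlhp tlxhq hoori lah mqyps
Hunk 3: at line 11 remove [tlxhq,hoori,lah] add [jqn,wnv,feh] -> 15 lines: zvl rtpyl aiuh ucz qxj ysrw sua doy cwe blcn hlhp jqn wnv feh mqyps
Hunk 4: at line 2 remove [ucz,qxj,ysrw] add [jnkp,yesjo,cgnmj] -> 15 lines: zvl rtpyl aiuh jnkp yesjo cgnmj sua doy cwe blcn hlhp jqn wnv feh mqyps
Hunk 5: at line 3 remove [yesjo,cgnmj] add [mdlgh,lekn] -> 15 lines: zvl rtpyl aiuh jnkp mdlgh lekn sua doy cwe blcn hlhp jqn wnv feh mqyps

Answer: zvl
rtpyl
aiuh
jnkp
mdlgh
lekn
sua
doy
cwe
blcn
hlhp
jqn
wnv
feh
mqyps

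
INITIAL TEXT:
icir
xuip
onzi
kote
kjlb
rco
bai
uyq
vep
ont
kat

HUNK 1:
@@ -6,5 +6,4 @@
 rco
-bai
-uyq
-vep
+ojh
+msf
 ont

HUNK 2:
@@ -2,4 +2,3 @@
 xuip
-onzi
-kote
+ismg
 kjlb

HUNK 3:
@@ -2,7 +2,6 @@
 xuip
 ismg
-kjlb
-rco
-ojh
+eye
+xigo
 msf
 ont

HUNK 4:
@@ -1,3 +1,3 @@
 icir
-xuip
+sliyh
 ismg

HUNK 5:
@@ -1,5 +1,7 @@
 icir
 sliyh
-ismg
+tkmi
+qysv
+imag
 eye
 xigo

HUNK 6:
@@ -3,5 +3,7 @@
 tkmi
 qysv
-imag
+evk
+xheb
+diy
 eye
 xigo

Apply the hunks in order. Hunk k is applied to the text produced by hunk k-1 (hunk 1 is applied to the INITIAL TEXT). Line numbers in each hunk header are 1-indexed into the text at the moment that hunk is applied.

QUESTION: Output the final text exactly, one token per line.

Answer: icir
sliyh
tkmi
qysv
evk
xheb
diy
eye
xigo
msf
ont
kat

Derivation:
Hunk 1: at line 6 remove [bai,uyq,vep] add [ojh,msf] -> 10 lines: icir xuip onzi kote kjlb rco ojh msf ont kat
Hunk 2: at line 2 remove [onzi,kote] add [ismg] -> 9 lines: icir xuip ismg kjlb rco ojh msf ont kat
Hunk 3: at line 2 remove [kjlb,rco,ojh] add [eye,xigo] -> 8 lines: icir xuip ismg eye xigo msf ont kat
Hunk 4: at line 1 remove [xuip] add [sliyh] -> 8 lines: icir sliyh ismg eye xigo msf ont kat
Hunk 5: at line 1 remove [ismg] add [tkmi,qysv,imag] -> 10 lines: icir sliyh tkmi qysv imag eye xigo msf ont kat
Hunk 6: at line 3 remove [imag] add [evk,xheb,diy] -> 12 lines: icir sliyh tkmi qysv evk xheb diy eye xigo msf ont kat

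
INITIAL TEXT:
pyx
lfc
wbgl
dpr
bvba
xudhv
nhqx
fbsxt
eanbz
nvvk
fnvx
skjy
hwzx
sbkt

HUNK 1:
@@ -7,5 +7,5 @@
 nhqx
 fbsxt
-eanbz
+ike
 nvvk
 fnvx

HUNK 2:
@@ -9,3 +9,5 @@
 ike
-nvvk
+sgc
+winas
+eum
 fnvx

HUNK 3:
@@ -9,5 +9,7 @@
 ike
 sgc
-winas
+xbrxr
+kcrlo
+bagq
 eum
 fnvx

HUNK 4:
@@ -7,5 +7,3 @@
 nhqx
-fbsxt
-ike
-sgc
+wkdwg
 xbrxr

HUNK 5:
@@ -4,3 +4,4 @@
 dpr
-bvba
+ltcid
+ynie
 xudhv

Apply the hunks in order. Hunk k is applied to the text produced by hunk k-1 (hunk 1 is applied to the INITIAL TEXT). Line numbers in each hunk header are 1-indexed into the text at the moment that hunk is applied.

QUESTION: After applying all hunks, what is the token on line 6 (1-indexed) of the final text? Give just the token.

Hunk 1: at line 7 remove [eanbz] add [ike] -> 14 lines: pyx lfc wbgl dpr bvba xudhv nhqx fbsxt ike nvvk fnvx skjy hwzx sbkt
Hunk 2: at line 9 remove [nvvk] add [sgc,winas,eum] -> 16 lines: pyx lfc wbgl dpr bvba xudhv nhqx fbsxt ike sgc winas eum fnvx skjy hwzx sbkt
Hunk 3: at line 9 remove [winas] add [xbrxr,kcrlo,bagq] -> 18 lines: pyx lfc wbgl dpr bvba xudhv nhqx fbsxt ike sgc xbrxr kcrlo bagq eum fnvx skjy hwzx sbkt
Hunk 4: at line 7 remove [fbsxt,ike,sgc] add [wkdwg] -> 16 lines: pyx lfc wbgl dpr bvba xudhv nhqx wkdwg xbrxr kcrlo bagq eum fnvx skjy hwzx sbkt
Hunk 5: at line 4 remove [bvba] add [ltcid,ynie] -> 17 lines: pyx lfc wbgl dpr ltcid ynie xudhv nhqx wkdwg xbrxr kcrlo bagq eum fnvx skjy hwzx sbkt
Final line 6: ynie

Answer: ynie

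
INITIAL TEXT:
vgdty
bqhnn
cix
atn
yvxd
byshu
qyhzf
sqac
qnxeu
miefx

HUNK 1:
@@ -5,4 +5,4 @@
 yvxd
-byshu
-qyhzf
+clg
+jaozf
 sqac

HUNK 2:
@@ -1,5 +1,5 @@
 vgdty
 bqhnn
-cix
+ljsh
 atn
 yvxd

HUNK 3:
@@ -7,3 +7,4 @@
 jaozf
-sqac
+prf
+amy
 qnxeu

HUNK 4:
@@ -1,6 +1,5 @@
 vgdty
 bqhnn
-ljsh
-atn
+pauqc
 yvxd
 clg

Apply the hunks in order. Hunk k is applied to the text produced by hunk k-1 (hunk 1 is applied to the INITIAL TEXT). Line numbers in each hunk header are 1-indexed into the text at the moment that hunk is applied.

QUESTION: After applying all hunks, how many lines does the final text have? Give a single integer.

Answer: 10

Derivation:
Hunk 1: at line 5 remove [byshu,qyhzf] add [clg,jaozf] -> 10 lines: vgdty bqhnn cix atn yvxd clg jaozf sqac qnxeu miefx
Hunk 2: at line 1 remove [cix] add [ljsh] -> 10 lines: vgdty bqhnn ljsh atn yvxd clg jaozf sqac qnxeu miefx
Hunk 3: at line 7 remove [sqac] add [prf,amy] -> 11 lines: vgdty bqhnn ljsh atn yvxd clg jaozf prf amy qnxeu miefx
Hunk 4: at line 1 remove [ljsh,atn] add [pauqc] -> 10 lines: vgdty bqhnn pauqc yvxd clg jaozf prf amy qnxeu miefx
Final line count: 10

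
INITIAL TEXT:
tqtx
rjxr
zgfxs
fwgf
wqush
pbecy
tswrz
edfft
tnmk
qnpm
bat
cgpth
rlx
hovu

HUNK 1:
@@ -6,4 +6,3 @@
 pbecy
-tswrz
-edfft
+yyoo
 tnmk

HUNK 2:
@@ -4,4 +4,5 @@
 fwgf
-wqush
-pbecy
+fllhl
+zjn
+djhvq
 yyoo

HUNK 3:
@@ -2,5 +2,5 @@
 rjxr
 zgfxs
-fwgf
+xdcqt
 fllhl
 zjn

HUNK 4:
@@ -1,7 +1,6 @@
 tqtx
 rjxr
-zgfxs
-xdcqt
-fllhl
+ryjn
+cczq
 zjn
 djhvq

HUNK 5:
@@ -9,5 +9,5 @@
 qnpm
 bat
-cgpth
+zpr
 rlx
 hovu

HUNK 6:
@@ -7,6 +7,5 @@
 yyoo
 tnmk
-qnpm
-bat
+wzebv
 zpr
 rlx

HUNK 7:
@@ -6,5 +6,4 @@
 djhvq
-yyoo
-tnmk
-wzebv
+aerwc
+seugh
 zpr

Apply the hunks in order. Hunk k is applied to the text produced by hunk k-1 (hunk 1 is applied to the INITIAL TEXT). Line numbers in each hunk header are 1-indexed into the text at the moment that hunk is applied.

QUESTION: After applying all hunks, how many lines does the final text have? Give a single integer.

Hunk 1: at line 6 remove [tswrz,edfft] add [yyoo] -> 13 lines: tqtx rjxr zgfxs fwgf wqush pbecy yyoo tnmk qnpm bat cgpth rlx hovu
Hunk 2: at line 4 remove [wqush,pbecy] add [fllhl,zjn,djhvq] -> 14 lines: tqtx rjxr zgfxs fwgf fllhl zjn djhvq yyoo tnmk qnpm bat cgpth rlx hovu
Hunk 3: at line 2 remove [fwgf] add [xdcqt] -> 14 lines: tqtx rjxr zgfxs xdcqt fllhl zjn djhvq yyoo tnmk qnpm bat cgpth rlx hovu
Hunk 4: at line 1 remove [zgfxs,xdcqt,fllhl] add [ryjn,cczq] -> 13 lines: tqtx rjxr ryjn cczq zjn djhvq yyoo tnmk qnpm bat cgpth rlx hovu
Hunk 5: at line 9 remove [cgpth] add [zpr] -> 13 lines: tqtx rjxr ryjn cczq zjn djhvq yyoo tnmk qnpm bat zpr rlx hovu
Hunk 6: at line 7 remove [qnpm,bat] add [wzebv] -> 12 lines: tqtx rjxr ryjn cczq zjn djhvq yyoo tnmk wzebv zpr rlx hovu
Hunk 7: at line 6 remove [yyoo,tnmk,wzebv] add [aerwc,seugh] -> 11 lines: tqtx rjxr ryjn cczq zjn djhvq aerwc seugh zpr rlx hovu
Final line count: 11

Answer: 11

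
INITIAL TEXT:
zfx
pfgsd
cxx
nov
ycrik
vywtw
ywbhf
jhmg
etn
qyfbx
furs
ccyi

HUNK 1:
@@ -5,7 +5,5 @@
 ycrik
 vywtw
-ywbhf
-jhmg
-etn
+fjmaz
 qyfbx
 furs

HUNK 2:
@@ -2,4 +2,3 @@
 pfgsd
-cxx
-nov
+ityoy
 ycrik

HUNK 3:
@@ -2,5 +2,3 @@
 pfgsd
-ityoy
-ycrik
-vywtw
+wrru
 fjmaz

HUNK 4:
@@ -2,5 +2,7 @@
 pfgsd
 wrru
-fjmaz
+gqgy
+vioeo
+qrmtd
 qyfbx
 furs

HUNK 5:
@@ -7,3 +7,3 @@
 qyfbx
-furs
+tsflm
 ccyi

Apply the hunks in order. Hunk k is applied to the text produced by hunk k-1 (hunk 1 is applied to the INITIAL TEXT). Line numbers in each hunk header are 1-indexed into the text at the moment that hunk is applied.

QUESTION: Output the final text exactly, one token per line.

Hunk 1: at line 5 remove [ywbhf,jhmg,etn] add [fjmaz] -> 10 lines: zfx pfgsd cxx nov ycrik vywtw fjmaz qyfbx furs ccyi
Hunk 2: at line 2 remove [cxx,nov] add [ityoy] -> 9 lines: zfx pfgsd ityoy ycrik vywtw fjmaz qyfbx furs ccyi
Hunk 3: at line 2 remove [ityoy,ycrik,vywtw] add [wrru] -> 7 lines: zfx pfgsd wrru fjmaz qyfbx furs ccyi
Hunk 4: at line 2 remove [fjmaz] add [gqgy,vioeo,qrmtd] -> 9 lines: zfx pfgsd wrru gqgy vioeo qrmtd qyfbx furs ccyi
Hunk 5: at line 7 remove [furs] add [tsflm] -> 9 lines: zfx pfgsd wrru gqgy vioeo qrmtd qyfbx tsflm ccyi

Answer: zfx
pfgsd
wrru
gqgy
vioeo
qrmtd
qyfbx
tsflm
ccyi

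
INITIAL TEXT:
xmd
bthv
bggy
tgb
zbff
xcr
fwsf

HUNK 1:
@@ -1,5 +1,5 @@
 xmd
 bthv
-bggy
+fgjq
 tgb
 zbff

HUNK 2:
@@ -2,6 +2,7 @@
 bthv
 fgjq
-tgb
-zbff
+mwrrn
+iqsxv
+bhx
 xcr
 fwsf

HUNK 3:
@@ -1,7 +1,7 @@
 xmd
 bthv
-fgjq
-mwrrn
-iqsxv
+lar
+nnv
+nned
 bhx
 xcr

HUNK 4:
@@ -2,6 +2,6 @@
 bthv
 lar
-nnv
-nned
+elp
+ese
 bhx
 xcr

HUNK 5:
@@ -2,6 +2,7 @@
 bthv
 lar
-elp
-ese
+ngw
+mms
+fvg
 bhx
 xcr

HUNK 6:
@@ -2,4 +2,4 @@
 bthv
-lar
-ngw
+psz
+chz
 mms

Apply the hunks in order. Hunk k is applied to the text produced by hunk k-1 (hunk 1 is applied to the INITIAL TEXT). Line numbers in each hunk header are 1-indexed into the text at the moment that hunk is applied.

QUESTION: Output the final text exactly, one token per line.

Hunk 1: at line 1 remove [bggy] add [fgjq] -> 7 lines: xmd bthv fgjq tgb zbff xcr fwsf
Hunk 2: at line 2 remove [tgb,zbff] add [mwrrn,iqsxv,bhx] -> 8 lines: xmd bthv fgjq mwrrn iqsxv bhx xcr fwsf
Hunk 3: at line 1 remove [fgjq,mwrrn,iqsxv] add [lar,nnv,nned] -> 8 lines: xmd bthv lar nnv nned bhx xcr fwsf
Hunk 4: at line 2 remove [nnv,nned] add [elp,ese] -> 8 lines: xmd bthv lar elp ese bhx xcr fwsf
Hunk 5: at line 2 remove [elp,ese] add [ngw,mms,fvg] -> 9 lines: xmd bthv lar ngw mms fvg bhx xcr fwsf
Hunk 6: at line 2 remove [lar,ngw] add [psz,chz] -> 9 lines: xmd bthv psz chz mms fvg bhx xcr fwsf

Answer: xmd
bthv
psz
chz
mms
fvg
bhx
xcr
fwsf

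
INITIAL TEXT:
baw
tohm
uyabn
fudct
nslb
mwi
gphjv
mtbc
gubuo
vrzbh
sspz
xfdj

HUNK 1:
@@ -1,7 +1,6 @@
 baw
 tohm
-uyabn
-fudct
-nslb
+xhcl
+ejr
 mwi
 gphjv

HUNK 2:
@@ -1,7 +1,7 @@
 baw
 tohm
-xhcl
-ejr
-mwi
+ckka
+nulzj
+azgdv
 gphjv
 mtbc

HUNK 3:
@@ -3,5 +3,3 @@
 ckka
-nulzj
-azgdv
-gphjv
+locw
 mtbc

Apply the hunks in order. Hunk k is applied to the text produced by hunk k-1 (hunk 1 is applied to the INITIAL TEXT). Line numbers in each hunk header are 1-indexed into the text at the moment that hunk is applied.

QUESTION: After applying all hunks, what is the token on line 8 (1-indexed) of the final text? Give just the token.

Hunk 1: at line 1 remove [uyabn,fudct,nslb] add [xhcl,ejr] -> 11 lines: baw tohm xhcl ejr mwi gphjv mtbc gubuo vrzbh sspz xfdj
Hunk 2: at line 1 remove [xhcl,ejr,mwi] add [ckka,nulzj,azgdv] -> 11 lines: baw tohm ckka nulzj azgdv gphjv mtbc gubuo vrzbh sspz xfdj
Hunk 3: at line 3 remove [nulzj,azgdv,gphjv] add [locw] -> 9 lines: baw tohm ckka locw mtbc gubuo vrzbh sspz xfdj
Final line 8: sspz

Answer: sspz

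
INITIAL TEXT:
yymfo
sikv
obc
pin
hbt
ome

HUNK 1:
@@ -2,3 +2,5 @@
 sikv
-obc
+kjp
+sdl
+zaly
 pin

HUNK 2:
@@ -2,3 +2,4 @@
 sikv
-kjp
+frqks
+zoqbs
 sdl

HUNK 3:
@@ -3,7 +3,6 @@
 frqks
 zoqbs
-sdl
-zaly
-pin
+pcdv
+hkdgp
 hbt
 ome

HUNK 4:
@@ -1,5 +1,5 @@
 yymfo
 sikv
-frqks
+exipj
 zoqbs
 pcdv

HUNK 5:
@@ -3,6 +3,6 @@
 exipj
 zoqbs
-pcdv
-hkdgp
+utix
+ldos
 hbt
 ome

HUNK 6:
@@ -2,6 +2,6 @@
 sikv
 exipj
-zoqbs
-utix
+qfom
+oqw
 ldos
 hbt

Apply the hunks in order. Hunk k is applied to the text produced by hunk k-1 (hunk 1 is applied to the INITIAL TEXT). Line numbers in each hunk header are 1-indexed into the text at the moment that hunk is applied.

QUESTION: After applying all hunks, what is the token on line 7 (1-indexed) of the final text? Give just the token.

Answer: hbt

Derivation:
Hunk 1: at line 2 remove [obc] add [kjp,sdl,zaly] -> 8 lines: yymfo sikv kjp sdl zaly pin hbt ome
Hunk 2: at line 2 remove [kjp] add [frqks,zoqbs] -> 9 lines: yymfo sikv frqks zoqbs sdl zaly pin hbt ome
Hunk 3: at line 3 remove [sdl,zaly,pin] add [pcdv,hkdgp] -> 8 lines: yymfo sikv frqks zoqbs pcdv hkdgp hbt ome
Hunk 4: at line 1 remove [frqks] add [exipj] -> 8 lines: yymfo sikv exipj zoqbs pcdv hkdgp hbt ome
Hunk 5: at line 3 remove [pcdv,hkdgp] add [utix,ldos] -> 8 lines: yymfo sikv exipj zoqbs utix ldos hbt ome
Hunk 6: at line 2 remove [zoqbs,utix] add [qfom,oqw] -> 8 lines: yymfo sikv exipj qfom oqw ldos hbt ome
Final line 7: hbt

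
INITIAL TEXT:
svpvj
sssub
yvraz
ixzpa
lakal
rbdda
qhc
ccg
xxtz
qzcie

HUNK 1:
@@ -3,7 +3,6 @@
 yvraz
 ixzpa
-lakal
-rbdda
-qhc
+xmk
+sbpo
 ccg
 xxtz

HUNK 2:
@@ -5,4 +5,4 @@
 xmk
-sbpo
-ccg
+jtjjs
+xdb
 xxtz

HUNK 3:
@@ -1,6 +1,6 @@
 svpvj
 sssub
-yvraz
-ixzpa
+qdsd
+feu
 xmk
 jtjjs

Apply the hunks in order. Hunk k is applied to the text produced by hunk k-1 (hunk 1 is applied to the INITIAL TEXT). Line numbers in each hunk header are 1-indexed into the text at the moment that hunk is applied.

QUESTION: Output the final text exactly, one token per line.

Hunk 1: at line 3 remove [lakal,rbdda,qhc] add [xmk,sbpo] -> 9 lines: svpvj sssub yvraz ixzpa xmk sbpo ccg xxtz qzcie
Hunk 2: at line 5 remove [sbpo,ccg] add [jtjjs,xdb] -> 9 lines: svpvj sssub yvraz ixzpa xmk jtjjs xdb xxtz qzcie
Hunk 3: at line 1 remove [yvraz,ixzpa] add [qdsd,feu] -> 9 lines: svpvj sssub qdsd feu xmk jtjjs xdb xxtz qzcie

Answer: svpvj
sssub
qdsd
feu
xmk
jtjjs
xdb
xxtz
qzcie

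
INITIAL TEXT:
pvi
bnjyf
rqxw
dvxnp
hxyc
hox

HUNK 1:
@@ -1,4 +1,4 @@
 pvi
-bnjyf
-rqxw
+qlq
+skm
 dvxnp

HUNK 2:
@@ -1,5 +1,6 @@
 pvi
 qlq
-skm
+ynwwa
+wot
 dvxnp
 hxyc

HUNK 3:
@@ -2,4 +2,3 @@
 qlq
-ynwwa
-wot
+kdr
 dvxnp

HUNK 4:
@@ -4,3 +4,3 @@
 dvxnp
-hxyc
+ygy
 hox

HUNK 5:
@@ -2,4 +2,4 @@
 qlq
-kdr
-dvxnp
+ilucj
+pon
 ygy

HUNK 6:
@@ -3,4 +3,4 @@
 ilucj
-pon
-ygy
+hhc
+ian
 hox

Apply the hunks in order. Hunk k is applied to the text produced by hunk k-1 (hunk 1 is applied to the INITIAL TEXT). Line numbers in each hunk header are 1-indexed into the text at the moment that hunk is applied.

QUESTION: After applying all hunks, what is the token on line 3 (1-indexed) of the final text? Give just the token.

Answer: ilucj

Derivation:
Hunk 1: at line 1 remove [bnjyf,rqxw] add [qlq,skm] -> 6 lines: pvi qlq skm dvxnp hxyc hox
Hunk 2: at line 1 remove [skm] add [ynwwa,wot] -> 7 lines: pvi qlq ynwwa wot dvxnp hxyc hox
Hunk 3: at line 2 remove [ynwwa,wot] add [kdr] -> 6 lines: pvi qlq kdr dvxnp hxyc hox
Hunk 4: at line 4 remove [hxyc] add [ygy] -> 6 lines: pvi qlq kdr dvxnp ygy hox
Hunk 5: at line 2 remove [kdr,dvxnp] add [ilucj,pon] -> 6 lines: pvi qlq ilucj pon ygy hox
Hunk 6: at line 3 remove [pon,ygy] add [hhc,ian] -> 6 lines: pvi qlq ilucj hhc ian hox
Final line 3: ilucj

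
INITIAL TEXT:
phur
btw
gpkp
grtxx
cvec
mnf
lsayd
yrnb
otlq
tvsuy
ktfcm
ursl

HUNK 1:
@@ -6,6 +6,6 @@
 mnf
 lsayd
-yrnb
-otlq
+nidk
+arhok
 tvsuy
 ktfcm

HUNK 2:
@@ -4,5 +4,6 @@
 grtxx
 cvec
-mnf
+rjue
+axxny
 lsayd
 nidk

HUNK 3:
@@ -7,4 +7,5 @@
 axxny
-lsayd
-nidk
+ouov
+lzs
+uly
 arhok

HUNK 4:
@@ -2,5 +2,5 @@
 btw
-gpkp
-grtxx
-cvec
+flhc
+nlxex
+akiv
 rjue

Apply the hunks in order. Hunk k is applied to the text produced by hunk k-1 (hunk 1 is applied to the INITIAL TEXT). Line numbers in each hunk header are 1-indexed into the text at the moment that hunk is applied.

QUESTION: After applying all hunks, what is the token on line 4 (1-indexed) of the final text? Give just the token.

Hunk 1: at line 6 remove [yrnb,otlq] add [nidk,arhok] -> 12 lines: phur btw gpkp grtxx cvec mnf lsayd nidk arhok tvsuy ktfcm ursl
Hunk 2: at line 4 remove [mnf] add [rjue,axxny] -> 13 lines: phur btw gpkp grtxx cvec rjue axxny lsayd nidk arhok tvsuy ktfcm ursl
Hunk 3: at line 7 remove [lsayd,nidk] add [ouov,lzs,uly] -> 14 lines: phur btw gpkp grtxx cvec rjue axxny ouov lzs uly arhok tvsuy ktfcm ursl
Hunk 4: at line 2 remove [gpkp,grtxx,cvec] add [flhc,nlxex,akiv] -> 14 lines: phur btw flhc nlxex akiv rjue axxny ouov lzs uly arhok tvsuy ktfcm ursl
Final line 4: nlxex

Answer: nlxex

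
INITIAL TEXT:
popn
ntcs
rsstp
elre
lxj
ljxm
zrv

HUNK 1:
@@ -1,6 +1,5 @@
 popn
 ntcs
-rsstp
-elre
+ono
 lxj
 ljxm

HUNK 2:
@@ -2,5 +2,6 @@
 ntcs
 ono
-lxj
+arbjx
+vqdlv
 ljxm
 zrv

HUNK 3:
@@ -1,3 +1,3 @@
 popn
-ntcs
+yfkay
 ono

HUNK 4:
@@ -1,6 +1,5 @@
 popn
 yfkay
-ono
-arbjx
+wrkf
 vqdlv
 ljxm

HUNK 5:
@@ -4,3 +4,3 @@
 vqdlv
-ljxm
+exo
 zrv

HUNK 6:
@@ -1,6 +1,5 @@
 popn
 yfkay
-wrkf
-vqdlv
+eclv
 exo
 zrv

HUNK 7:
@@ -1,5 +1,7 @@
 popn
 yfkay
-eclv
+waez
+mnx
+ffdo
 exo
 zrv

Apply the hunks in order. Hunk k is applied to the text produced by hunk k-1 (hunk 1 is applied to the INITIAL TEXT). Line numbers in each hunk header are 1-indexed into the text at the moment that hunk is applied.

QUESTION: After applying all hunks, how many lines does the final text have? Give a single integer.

Answer: 7

Derivation:
Hunk 1: at line 1 remove [rsstp,elre] add [ono] -> 6 lines: popn ntcs ono lxj ljxm zrv
Hunk 2: at line 2 remove [lxj] add [arbjx,vqdlv] -> 7 lines: popn ntcs ono arbjx vqdlv ljxm zrv
Hunk 3: at line 1 remove [ntcs] add [yfkay] -> 7 lines: popn yfkay ono arbjx vqdlv ljxm zrv
Hunk 4: at line 1 remove [ono,arbjx] add [wrkf] -> 6 lines: popn yfkay wrkf vqdlv ljxm zrv
Hunk 5: at line 4 remove [ljxm] add [exo] -> 6 lines: popn yfkay wrkf vqdlv exo zrv
Hunk 6: at line 1 remove [wrkf,vqdlv] add [eclv] -> 5 lines: popn yfkay eclv exo zrv
Hunk 7: at line 1 remove [eclv] add [waez,mnx,ffdo] -> 7 lines: popn yfkay waez mnx ffdo exo zrv
Final line count: 7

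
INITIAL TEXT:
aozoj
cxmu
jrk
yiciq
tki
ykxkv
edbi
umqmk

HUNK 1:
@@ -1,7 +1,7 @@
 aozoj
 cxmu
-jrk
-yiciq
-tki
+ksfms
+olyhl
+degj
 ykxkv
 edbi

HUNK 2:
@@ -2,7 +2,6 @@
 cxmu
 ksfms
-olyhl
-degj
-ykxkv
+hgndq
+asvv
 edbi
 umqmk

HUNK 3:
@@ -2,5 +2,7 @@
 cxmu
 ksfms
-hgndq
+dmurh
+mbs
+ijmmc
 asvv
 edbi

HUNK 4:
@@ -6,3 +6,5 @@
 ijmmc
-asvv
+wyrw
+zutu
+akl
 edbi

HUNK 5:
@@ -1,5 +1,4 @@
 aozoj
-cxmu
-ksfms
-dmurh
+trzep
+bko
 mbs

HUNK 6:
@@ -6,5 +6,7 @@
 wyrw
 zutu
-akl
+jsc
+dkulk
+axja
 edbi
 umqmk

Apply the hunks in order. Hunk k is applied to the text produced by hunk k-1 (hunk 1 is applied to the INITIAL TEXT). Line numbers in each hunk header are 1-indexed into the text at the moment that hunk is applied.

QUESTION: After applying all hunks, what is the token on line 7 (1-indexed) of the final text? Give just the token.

Answer: zutu

Derivation:
Hunk 1: at line 1 remove [jrk,yiciq,tki] add [ksfms,olyhl,degj] -> 8 lines: aozoj cxmu ksfms olyhl degj ykxkv edbi umqmk
Hunk 2: at line 2 remove [olyhl,degj,ykxkv] add [hgndq,asvv] -> 7 lines: aozoj cxmu ksfms hgndq asvv edbi umqmk
Hunk 3: at line 2 remove [hgndq] add [dmurh,mbs,ijmmc] -> 9 lines: aozoj cxmu ksfms dmurh mbs ijmmc asvv edbi umqmk
Hunk 4: at line 6 remove [asvv] add [wyrw,zutu,akl] -> 11 lines: aozoj cxmu ksfms dmurh mbs ijmmc wyrw zutu akl edbi umqmk
Hunk 5: at line 1 remove [cxmu,ksfms,dmurh] add [trzep,bko] -> 10 lines: aozoj trzep bko mbs ijmmc wyrw zutu akl edbi umqmk
Hunk 6: at line 6 remove [akl] add [jsc,dkulk,axja] -> 12 lines: aozoj trzep bko mbs ijmmc wyrw zutu jsc dkulk axja edbi umqmk
Final line 7: zutu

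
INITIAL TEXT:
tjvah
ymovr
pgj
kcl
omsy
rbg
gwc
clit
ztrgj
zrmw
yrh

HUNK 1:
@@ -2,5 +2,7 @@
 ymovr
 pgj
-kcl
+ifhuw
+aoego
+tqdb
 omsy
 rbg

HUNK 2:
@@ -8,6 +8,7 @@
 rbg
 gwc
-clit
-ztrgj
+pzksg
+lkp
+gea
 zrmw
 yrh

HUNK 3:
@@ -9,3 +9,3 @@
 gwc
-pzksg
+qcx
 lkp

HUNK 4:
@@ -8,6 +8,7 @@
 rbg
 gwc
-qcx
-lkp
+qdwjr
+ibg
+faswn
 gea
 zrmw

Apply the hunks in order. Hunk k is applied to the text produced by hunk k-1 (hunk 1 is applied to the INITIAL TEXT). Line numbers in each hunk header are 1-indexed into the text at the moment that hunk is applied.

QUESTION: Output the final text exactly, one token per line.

Hunk 1: at line 2 remove [kcl] add [ifhuw,aoego,tqdb] -> 13 lines: tjvah ymovr pgj ifhuw aoego tqdb omsy rbg gwc clit ztrgj zrmw yrh
Hunk 2: at line 8 remove [clit,ztrgj] add [pzksg,lkp,gea] -> 14 lines: tjvah ymovr pgj ifhuw aoego tqdb omsy rbg gwc pzksg lkp gea zrmw yrh
Hunk 3: at line 9 remove [pzksg] add [qcx] -> 14 lines: tjvah ymovr pgj ifhuw aoego tqdb omsy rbg gwc qcx lkp gea zrmw yrh
Hunk 4: at line 8 remove [qcx,lkp] add [qdwjr,ibg,faswn] -> 15 lines: tjvah ymovr pgj ifhuw aoego tqdb omsy rbg gwc qdwjr ibg faswn gea zrmw yrh

Answer: tjvah
ymovr
pgj
ifhuw
aoego
tqdb
omsy
rbg
gwc
qdwjr
ibg
faswn
gea
zrmw
yrh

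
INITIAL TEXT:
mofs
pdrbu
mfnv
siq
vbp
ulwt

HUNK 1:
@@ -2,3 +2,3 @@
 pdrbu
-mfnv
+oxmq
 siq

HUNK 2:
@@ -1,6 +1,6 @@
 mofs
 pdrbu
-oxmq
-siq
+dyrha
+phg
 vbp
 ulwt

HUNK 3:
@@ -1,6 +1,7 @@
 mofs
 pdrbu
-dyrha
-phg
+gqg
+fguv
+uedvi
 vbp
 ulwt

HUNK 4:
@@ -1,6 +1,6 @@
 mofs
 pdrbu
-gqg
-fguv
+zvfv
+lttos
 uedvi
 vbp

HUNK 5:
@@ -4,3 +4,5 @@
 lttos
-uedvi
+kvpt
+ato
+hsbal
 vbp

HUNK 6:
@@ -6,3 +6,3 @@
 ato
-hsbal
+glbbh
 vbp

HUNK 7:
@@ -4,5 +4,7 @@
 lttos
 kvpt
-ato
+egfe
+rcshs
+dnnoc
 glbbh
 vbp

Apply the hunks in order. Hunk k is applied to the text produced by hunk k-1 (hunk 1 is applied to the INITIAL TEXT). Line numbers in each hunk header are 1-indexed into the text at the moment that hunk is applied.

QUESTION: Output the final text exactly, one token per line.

Hunk 1: at line 2 remove [mfnv] add [oxmq] -> 6 lines: mofs pdrbu oxmq siq vbp ulwt
Hunk 2: at line 1 remove [oxmq,siq] add [dyrha,phg] -> 6 lines: mofs pdrbu dyrha phg vbp ulwt
Hunk 3: at line 1 remove [dyrha,phg] add [gqg,fguv,uedvi] -> 7 lines: mofs pdrbu gqg fguv uedvi vbp ulwt
Hunk 4: at line 1 remove [gqg,fguv] add [zvfv,lttos] -> 7 lines: mofs pdrbu zvfv lttos uedvi vbp ulwt
Hunk 5: at line 4 remove [uedvi] add [kvpt,ato,hsbal] -> 9 lines: mofs pdrbu zvfv lttos kvpt ato hsbal vbp ulwt
Hunk 6: at line 6 remove [hsbal] add [glbbh] -> 9 lines: mofs pdrbu zvfv lttos kvpt ato glbbh vbp ulwt
Hunk 7: at line 4 remove [ato] add [egfe,rcshs,dnnoc] -> 11 lines: mofs pdrbu zvfv lttos kvpt egfe rcshs dnnoc glbbh vbp ulwt

Answer: mofs
pdrbu
zvfv
lttos
kvpt
egfe
rcshs
dnnoc
glbbh
vbp
ulwt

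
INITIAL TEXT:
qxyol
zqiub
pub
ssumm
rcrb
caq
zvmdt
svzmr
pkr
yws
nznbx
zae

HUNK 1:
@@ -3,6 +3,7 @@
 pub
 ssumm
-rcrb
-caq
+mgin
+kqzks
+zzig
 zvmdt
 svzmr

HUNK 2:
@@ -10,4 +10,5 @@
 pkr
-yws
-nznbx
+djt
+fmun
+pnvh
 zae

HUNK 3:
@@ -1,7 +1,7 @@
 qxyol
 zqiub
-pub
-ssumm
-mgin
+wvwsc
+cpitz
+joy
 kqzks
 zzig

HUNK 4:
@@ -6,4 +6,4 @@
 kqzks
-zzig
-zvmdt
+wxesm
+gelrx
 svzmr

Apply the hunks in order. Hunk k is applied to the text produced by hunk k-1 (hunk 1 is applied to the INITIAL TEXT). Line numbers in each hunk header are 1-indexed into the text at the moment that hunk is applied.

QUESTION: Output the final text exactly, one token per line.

Hunk 1: at line 3 remove [rcrb,caq] add [mgin,kqzks,zzig] -> 13 lines: qxyol zqiub pub ssumm mgin kqzks zzig zvmdt svzmr pkr yws nznbx zae
Hunk 2: at line 10 remove [yws,nznbx] add [djt,fmun,pnvh] -> 14 lines: qxyol zqiub pub ssumm mgin kqzks zzig zvmdt svzmr pkr djt fmun pnvh zae
Hunk 3: at line 1 remove [pub,ssumm,mgin] add [wvwsc,cpitz,joy] -> 14 lines: qxyol zqiub wvwsc cpitz joy kqzks zzig zvmdt svzmr pkr djt fmun pnvh zae
Hunk 4: at line 6 remove [zzig,zvmdt] add [wxesm,gelrx] -> 14 lines: qxyol zqiub wvwsc cpitz joy kqzks wxesm gelrx svzmr pkr djt fmun pnvh zae

Answer: qxyol
zqiub
wvwsc
cpitz
joy
kqzks
wxesm
gelrx
svzmr
pkr
djt
fmun
pnvh
zae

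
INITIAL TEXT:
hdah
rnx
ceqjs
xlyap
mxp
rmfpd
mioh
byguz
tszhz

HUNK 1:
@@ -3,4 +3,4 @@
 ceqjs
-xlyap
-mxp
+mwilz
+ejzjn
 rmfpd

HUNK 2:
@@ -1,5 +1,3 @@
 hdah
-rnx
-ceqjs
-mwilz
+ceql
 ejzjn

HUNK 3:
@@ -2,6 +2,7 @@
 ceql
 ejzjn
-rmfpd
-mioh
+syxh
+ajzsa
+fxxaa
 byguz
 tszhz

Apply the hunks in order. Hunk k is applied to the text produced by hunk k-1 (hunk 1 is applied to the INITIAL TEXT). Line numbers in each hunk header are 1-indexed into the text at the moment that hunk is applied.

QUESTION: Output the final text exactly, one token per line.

Hunk 1: at line 3 remove [xlyap,mxp] add [mwilz,ejzjn] -> 9 lines: hdah rnx ceqjs mwilz ejzjn rmfpd mioh byguz tszhz
Hunk 2: at line 1 remove [rnx,ceqjs,mwilz] add [ceql] -> 7 lines: hdah ceql ejzjn rmfpd mioh byguz tszhz
Hunk 3: at line 2 remove [rmfpd,mioh] add [syxh,ajzsa,fxxaa] -> 8 lines: hdah ceql ejzjn syxh ajzsa fxxaa byguz tszhz

Answer: hdah
ceql
ejzjn
syxh
ajzsa
fxxaa
byguz
tszhz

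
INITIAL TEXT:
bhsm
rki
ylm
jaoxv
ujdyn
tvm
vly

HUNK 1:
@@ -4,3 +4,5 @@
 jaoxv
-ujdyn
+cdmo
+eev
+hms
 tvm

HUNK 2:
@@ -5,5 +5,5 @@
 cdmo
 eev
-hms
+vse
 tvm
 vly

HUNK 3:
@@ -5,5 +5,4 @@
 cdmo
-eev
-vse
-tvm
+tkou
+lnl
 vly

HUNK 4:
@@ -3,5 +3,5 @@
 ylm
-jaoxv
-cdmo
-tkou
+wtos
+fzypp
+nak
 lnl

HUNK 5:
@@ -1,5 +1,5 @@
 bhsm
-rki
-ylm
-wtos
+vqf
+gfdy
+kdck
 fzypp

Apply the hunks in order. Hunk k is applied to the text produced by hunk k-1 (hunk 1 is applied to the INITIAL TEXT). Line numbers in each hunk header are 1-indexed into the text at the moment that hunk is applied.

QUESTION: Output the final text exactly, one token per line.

Hunk 1: at line 4 remove [ujdyn] add [cdmo,eev,hms] -> 9 lines: bhsm rki ylm jaoxv cdmo eev hms tvm vly
Hunk 2: at line 5 remove [hms] add [vse] -> 9 lines: bhsm rki ylm jaoxv cdmo eev vse tvm vly
Hunk 3: at line 5 remove [eev,vse,tvm] add [tkou,lnl] -> 8 lines: bhsm rki ylm jaoxv cdmo tkou lnl vly
Hunk 4: at line 3 remove [jaoxv,cdmo,tkou] add [wtos,fzypp,nak] -> 8 lines: bhsm rki ylm wtos fzypp nak lnl vly
Hunk 5: at line 1 remove [rki,ylm,wtos] add [vqf,gfdy,kdck] -> 8 lines: bhsm vqf gfdy kdck fzypp nak lnl vly

Answer: bhsm
vqf
gfdy
kdck
fzypp
nak
lnl
vly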